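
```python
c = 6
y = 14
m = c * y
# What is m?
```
Trace:
  c=6
  c=6, y=14
  c=6, y=14, m=84

Final answer: 84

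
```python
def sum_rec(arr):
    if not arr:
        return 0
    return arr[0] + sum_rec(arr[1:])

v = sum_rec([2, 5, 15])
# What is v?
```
Call trace:
sum_rec(arr=[2, 5, 15])
  sum_rec(arr=[5, 15])
    sum_rec(arr=[15])
      sum_rec(arr=[])
      -> return 0
    -> return 15
  -> return 20
-> return 22

Final answer: 22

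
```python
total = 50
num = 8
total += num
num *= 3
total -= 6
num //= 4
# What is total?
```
Trace:
  total=50
  total=50, num=8
  total=58, num=8
  total=58, num=24
  total=52, num=24
  total=52, num=6

Final answer: 52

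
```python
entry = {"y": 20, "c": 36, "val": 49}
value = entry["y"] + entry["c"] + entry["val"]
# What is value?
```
Trace:
  entry={'y': 20, 'c': 36, 'val': 49}
  entry={'y': 20, 'c': 36, 'val': 49}, value=105

Final answer: 105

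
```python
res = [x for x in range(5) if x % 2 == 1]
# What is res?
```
Trace:
  x=0
  x=1
  x=2
  x=3
  x=4
  res=[1, 3]

Final answer: [1, 3]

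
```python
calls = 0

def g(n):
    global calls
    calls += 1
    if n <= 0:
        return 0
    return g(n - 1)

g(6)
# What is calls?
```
Call trace:
g(n=6)
  g(n=5)
    g(n=4)
      g(n=3)
        g(n=2)
          g(n=1)
            g(n=0)
            -> return 0
          -> return 0
        -> return 0
      -> return 0
    -> return 0
  -> return 0
-> return 0

calls is incremented once per call. g is entered once for each n = 6, 5, 4, 3, 2, 1, 0 (the n <= 0 call returns without recursing), i.e. 6 + 1 calls.
calls = 7

Final answer: 7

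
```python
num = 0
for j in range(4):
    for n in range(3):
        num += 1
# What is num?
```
Trace:
  num=0
  num=1, j=0, n=0
  num=2, j=0, n=1
  num=3, j=0, n=2
  num=4, j=1, n=0
  num=5, j=1, n=1
  num=6, j=1, n=2
  num=7, j=2, n=0
  num=8, j=2, n=1
  num=9, j=2, n=2
  num=10, j=3, n=0
  num=11, j=3, n=1
  num=12, j=3, n=2

Final answer: 12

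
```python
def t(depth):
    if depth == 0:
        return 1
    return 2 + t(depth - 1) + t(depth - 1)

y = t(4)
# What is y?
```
Call trace (a repeated sub-call is expanded the first time; later identical calls just restate its return value):
t(depth=4)
  t(depth=3)
    t(depth=2)
      t(depth=1)
        t(depth=0)
        -> return 1
        t(depth=0)
        -> return 1
      -> return 4
      t(depth=1) -> return 4  (same call as traced above)
    -> return 10
    t(depth=2) -> return 10  (same call as traced above)
  -> return 22
  t(depth=3) -> return 22  (same call as traced above)
-> return 46

Final answer: 46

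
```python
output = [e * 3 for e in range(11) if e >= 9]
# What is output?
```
Trace:
  e=0
  e=1
  e=2
  e=3
  e=4
  e=5
  e=6
  e=7
  e=8
  e=9
  e=10
  output=[27, 30]

Final answer: [27, 30]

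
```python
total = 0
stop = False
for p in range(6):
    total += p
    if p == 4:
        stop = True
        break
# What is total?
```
Trace:
  total=0
  total=0, stop=False
  total=0, stop=False, p=0
  total=1, stop=False, p=1
  total=3, stop=False, p=2
  total=6, stop=False, p=3
  total=10, stop=True, p=4

Final answer: 10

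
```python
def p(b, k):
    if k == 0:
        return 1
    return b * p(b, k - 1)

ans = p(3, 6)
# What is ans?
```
Call trace:
p(b=3, k=6)
  p(b=3, k=5)
    p(b=3, k=4)
      p(b=3, k=3)
        p(b=3, k=2)
          p(b=3, k=1)
            p(b=3, k=0)
            -> return 1
          -> return 3
        -> return 9
      -> return 27
    -> return 81
  -> return 243
-> return 729

Final answer: 729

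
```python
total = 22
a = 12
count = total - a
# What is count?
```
Trace:
  total=22
  total=22, a=12
  total=22, a=12, count=10

Final answer: 10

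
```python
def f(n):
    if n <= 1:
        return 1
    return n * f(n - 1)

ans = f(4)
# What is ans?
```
Call trace:
f(n=4)
  f(n=3)
    f(n=2)
      f(n=1)
      -> return 1
    -> return 2
  -> return 6
-> return 24

Final answer: 24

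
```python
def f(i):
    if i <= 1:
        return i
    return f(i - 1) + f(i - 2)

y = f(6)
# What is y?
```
Call trace (a repeated sub-call is expanded the first time; later identical calls just restate its return value):
f(i=6)
  f(i=5)
    f(i=4)
      f(i=3)
        f(i=2)
          f(i=1)
          -> return 1
          f(i=0)
          -> return 0
        -> return 1
        f(i=1)
        -> return 1
      -> return 2
      f(i=2) -> return 1  (same call as traced above)
    -> return 3
    f(i=3) -> return 2  (same call as traced above)
  -> return 5
  f(i=4) -> return 3  (same call as traced above)
-> return 8

Final answer: 8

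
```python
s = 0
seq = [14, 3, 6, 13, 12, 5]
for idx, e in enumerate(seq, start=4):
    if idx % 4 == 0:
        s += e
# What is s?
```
Trace:
  s=0
  s=14, idx=4, e=14
  s=14, idx=5, e=3
  s=14, idx=6, e=6
  s=14, idx=7, e=13
  s=26, idx=8, e=12
  s=26, idx=9, e=5

Final answer: 26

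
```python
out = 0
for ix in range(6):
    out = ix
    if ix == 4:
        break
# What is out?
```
Trace:
  out=0
  out=0, ix=0
  out=1, ix=1
  out=2, ix=2
  out=3, ix=3
  out=4, ix=4

Final answer: 4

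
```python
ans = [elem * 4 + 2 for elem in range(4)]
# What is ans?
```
Trace:
  elem=0
  elem=1
  elem=2
  elem=3
  ans=[2, 6, 10, 14]

Final answer: [2, 6, 10, 14]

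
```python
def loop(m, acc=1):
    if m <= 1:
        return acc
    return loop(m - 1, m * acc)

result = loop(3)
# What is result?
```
Call trace:
loop(m=3, acc=1)
  loop(m=2, acc=3)
    loop(m=1, acc=6)
    -> return 6
  -> return 6
-> return 6

Final answer: 6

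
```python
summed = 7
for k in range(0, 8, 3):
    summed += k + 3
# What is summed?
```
Trace:
  summed=7
  summed=10, k=0
  summed=16, k=3
  summed=25, k=6

Final answer: 25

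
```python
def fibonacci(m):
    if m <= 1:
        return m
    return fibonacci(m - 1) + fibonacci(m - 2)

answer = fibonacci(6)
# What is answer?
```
Call trace (a repeated sub-call is expanded the first time; later identical calls just restate its return value):
fibonacci(m=6)
  fibonacci(m=5)
    fibonacci(m=4)
      fibonacci(m=3)
        fibonacci(m=2)
          fibonacci(m=1)
          -> return 1
          fibonacci(m=0)
          -> return 0
        -> return 1
        fibonacci(m=1)
        -> return 1
      -> return 2
      fibonacci(m=2) -> return 1  (same call as traced above)
    -> return 3
    fibonacci(m=3) -> return 2  (same call as traced above)
  -> return 5
  fibonacci(m=4) -> return 3  (same call as traced above)
-> return 8

Final answer: 8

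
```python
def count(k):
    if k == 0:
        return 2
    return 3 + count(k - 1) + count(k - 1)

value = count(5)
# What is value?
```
Call trace (a repeated sub-call is expanded the first time; later identical calls just restate its return value):
count(k=5)
  count(k=4)
    count(k=3)
      count(k=2)
        count(k=1)
          count(k=0)
          -> return 2
          count(k=0)
          -> return 2
        -> return 7
        count(k=1) -> return 7  (same call as traced above)
      -> return 17
      count(k=2) -> return 17  (same call as traced above)
    -> return 37
    count(k=3) -> return 37  (same call as traced above)
  -> return 77
  count(k=4) -> return 77  (same call as traced above)
-> return 157

Final answer: 157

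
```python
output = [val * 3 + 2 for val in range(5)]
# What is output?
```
Trace:
  val=0
  val=1
  val=2
  val=3
  val=4
  output=[2, 5, 8, 11, 14]

Final answer: [2, 5, 8, 11, 14]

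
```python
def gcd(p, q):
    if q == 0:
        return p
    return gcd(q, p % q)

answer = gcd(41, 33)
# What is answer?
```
Call trace:
gcd(p=41, q=33)
  gcd(p=33, q=8)
    gcd(p=8, q=1)
      gcd(p=1, q=0)
      -> return 1
    -> return 1
  -> return 1
-> return 1

Final answer: 1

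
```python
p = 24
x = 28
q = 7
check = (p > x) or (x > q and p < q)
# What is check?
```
Trace:
  p=24
  p=24, x=28
  p=24, x=28, q=7
  p=24, x=28, q=7, check=False

Final answer: False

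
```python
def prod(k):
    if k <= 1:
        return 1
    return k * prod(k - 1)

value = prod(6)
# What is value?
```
Call trace:
prod(k=6)
  prod(k=5)
    prod(k=4)
      prod(k=3)
        prod(k=2)
          prod(k=1)
          -> return 1
        -> return 2
      -> return 6
    -> return 24
  -> return 120
-> return 720

Final answer: 720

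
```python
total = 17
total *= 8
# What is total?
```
Trace:
  total=17
  total=136

Final answer: 136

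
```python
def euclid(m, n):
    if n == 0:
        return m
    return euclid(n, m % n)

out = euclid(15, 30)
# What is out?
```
Call trace:
euclid(m=15, n=30)
  euclid(m=30, n=15)
    euclid(m=15, n=0)
    -> return 15
  -> return 15
-> return 15

Final answer: 15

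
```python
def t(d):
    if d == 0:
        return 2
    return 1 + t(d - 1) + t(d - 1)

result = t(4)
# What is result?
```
Call trace (a repeated sub-call is expanded the first time; later identical calls just restate its return value):
t(d=4)
  t(d=3)
    t(d=2)
      t(d=1)
        t(d=0)
        -> return 2
        t(d=0)
        -> return 2
      -> return 5
      t(d=1) -> return 5  (same call as traced above)
    -> return 11
    t(d=2) -> return 11  (same call as traced above)
  -> return 23
  t(d=3) -> return 23  (same call as traced above)
-> return 47

Final answer: 47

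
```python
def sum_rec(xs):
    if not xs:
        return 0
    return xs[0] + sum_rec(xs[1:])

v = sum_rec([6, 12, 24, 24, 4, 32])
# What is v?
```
Call trace:
sum_rec(xs=[6, 12, 24, 24, 4, 32])
  sum_rec(xs=[12, 24, 24, 4, 32])
    sum_rec(xs=[24, 24, 4, 32])
      sum_rec(xs=[24, 4, 32])
        sum_rec(xs=[4, 32])
          sum_rec(xs=[32])
            sum_rec(xs=[])
            -> return 0
          -> return 32
        -> return 36
      -> return 60
    -> return 84
  -> return 96
-> return 102

Final answer: 102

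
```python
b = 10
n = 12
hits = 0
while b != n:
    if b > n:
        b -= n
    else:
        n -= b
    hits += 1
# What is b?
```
Trace:
  b=10
  b=10, n=12
  b=10, n=12, hits=0
  b=10, n=2, hits=1
  b=8, n=2, hits=2
  b=6, n=2, hits=3
  b=4, n=2, hits=4
  b=2, n=2, hits=5

Final answer: 2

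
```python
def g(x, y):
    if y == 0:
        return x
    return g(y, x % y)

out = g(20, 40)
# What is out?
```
Call trace:
g(x=20, y=40)
  g(x=40, y=20)
    g(x=20, y=0)
    -> return 20
  -> return 20
-> return 20

Final answer: 20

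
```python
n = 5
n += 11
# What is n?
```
Trace:
  n=5
  n=16

Final answer: 16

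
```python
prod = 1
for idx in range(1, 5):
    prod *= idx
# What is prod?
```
Trace:
  prod=1
  prod=1, idx=1
  prod=2, idx=2
  prod=6, idx=3
  prod=24, idx=4

Final answer: 24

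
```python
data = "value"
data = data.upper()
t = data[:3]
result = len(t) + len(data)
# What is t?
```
Trace:
  data='value'
  data='VALUE'
  data='VALUE', t='VAL'
  data='VALUE', t='VAL', result=8

Final answer: 'VAL'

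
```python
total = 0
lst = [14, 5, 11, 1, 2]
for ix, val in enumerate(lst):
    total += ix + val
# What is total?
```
Trace:
  total=0
  total=14, ix=0, val=14
  total=20, ix=1, val=5
  total=33, ix=2, val=11
  total=37, ix=3, val=1
  total=43, ix=4, val=2

Final answer: 43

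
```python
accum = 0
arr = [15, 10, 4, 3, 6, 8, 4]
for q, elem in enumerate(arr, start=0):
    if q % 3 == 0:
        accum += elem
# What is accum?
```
Trace:
  accum=0
  accum=15, q=0, elem=15
  accum=15, q=1, elem=10
  accum=15, q=2, elem=4
  accum=18, q=3, elem=3
  accum=18, q=4, elem=6
  accum=18, q=5, elem=8
  accum=22, q=6, elem=4

Final answer: 22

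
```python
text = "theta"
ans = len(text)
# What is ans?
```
Trace:
  text='theta'
  text='theta', ans=5

Final answer: 5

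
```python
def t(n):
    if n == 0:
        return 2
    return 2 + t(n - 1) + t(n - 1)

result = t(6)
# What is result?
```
Call trace (a repeated sub-call is expanded the first time; later identical calls just restate its return value):
t(n=6)
  t(n=5)
    t(n=4)
      t(n=3)
        t(n=2)
          t(n=1)
            t(n=0)
            -> return 2
            t(n=0)
            -> return 2
          -> return 6
          t(n=1) -> return 6  (same call as traced above)
        -> return 14
        t(n=2) -> return 14  (same call as traced above)
      -> return 30
      t(n=3) -> return 30  (same call as traced above)
    -> return 62
    t(n=4) -> return 62  (same call as traced above)
  -> return 126
  t(n=5) -> return 126  (same call as traced above)
-> return 254

Final answer: 254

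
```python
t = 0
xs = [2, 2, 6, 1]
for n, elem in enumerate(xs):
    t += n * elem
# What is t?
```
Trace:
  t=0
  t=0, n=0, elem=2
  t=2, n=1, elem=2
  t=14, n=2, elem=6
  t=17, n=3, elem=1

Final answer: 17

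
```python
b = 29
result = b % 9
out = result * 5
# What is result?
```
Trace:
  b=29
  b=29, result=2
  b=29, result=2, out=10

Final answer: 2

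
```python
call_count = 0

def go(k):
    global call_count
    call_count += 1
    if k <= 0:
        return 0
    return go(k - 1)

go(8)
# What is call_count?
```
Call trace:
go(k=8)
  go(k=7)
    go(k=6)
      go(k=5)
        go(k=4)
          go(k=3)
            go(k=2)
              go(k=1)
                go(k=0)
                -> return 0
              -> return 0
            -> return 0
          -> return 0
        -> return 0
      -> return 0
    -> return 0
  -> return 0
-> return 0

call_count is incremented once per call. go is entered once for each k = 8, 7, 6, 5, 4, 3, 2, 1, 0 (the k <= 0 call returns without recursing), i.e. 8 + 1 calls.
call_count = 9

Final answer: 9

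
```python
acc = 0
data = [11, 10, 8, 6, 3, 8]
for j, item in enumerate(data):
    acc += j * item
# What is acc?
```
Trace:
  acc=0
  acc=0, j=0, item=11
  acc=10, j=1, item=10
  acc=26, j=2, item=8
  acc=44, j=3, item=6
  acc=56, j=4, item=3
  acc=96, j=5, item=8

Final answer: 96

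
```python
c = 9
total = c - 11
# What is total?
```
Trace:
  c=9
  c=9, total=-2

Final answer: -2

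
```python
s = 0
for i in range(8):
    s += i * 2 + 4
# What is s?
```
Trace:
  s=0
  s=4, i=0
  s=10, i=1
  s=18, i=2
  s=28, i=3
  s=40, i=4
  s=54, i=5
  s=70, i=6
  s=88, i=7

Final answer: 88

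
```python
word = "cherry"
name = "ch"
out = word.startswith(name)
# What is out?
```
Trace:
  word='cherry'
  word='cherry', name='ch'
  word='cherry', name='ch', out=True

Final answer: True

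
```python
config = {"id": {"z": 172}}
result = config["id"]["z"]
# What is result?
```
Trace:
  config={'id': {'z': 172}}
  config={'id': {'z': 172}}, result=172

Final answer: 172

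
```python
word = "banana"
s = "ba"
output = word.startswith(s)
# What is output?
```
Trace:
  word='banana'
  word='banana', s='ba'
  word='banana', s='ba', output=True

Final answer: True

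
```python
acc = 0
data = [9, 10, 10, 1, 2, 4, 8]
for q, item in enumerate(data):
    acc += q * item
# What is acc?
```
Trace:
  acc=0
  acc=0, q=0, item=9
  acc=10, q=1, item=10
  acc=30, q=2, item=10
  acc=33, q=3, item=1
  acc=41, q=4, item=2
  acc=61, q=5, item=4
  acc=109, q=6, item=8

Final answer: 109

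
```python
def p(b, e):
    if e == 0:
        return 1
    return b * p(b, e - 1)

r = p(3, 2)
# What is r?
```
Call trace:
p(b=3, e=2)
  p(b=3, e=1)
    p(b=3, e=0)
    -> return 1
  -> return 3
-> return 9

Final answer: 9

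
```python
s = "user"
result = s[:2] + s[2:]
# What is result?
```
Trace:
  s='user'
  s='user', result='user'

Final answer: 'user'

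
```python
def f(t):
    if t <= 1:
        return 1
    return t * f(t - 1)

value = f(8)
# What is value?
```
Call trace:
f(t=8)
  f(t=7)
    f(t=6)
      f(t=5)
        f(t=4)
          f(t=3)
            f(t=2)
              f(t=1)
              -> return 1
            -> return 2
          -> return 6
        -> return 24
      -> return 120
    -> return 720
  -> return 5040
-> return 40320

Final answer: 40320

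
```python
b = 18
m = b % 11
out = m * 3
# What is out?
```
Trace:
  b=18
  b=18, m=7
  b=18, m=7, out=21

Final answer: 21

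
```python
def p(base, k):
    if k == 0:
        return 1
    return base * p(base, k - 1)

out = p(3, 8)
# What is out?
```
Call trace:
p(base=3, k=8)
  p(base=3, k=7)
    p(base=3, k=6)
      p(base=3, k=5)
        p(base=3, k=4)
          p(base=3, k=3)
            p(base=3, k=2)
              p(base=3, k=1)
                p(base=3, k=0)
                -> return 1
              -> return 3
            -> return 9
          -> return 27
        -> return 81
      -> return 243
    -> return 729
  -> return 2187
-> return 6561

Final answer: 6561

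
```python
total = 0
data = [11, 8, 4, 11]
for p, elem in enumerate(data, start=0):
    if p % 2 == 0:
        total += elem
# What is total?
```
Trace:
  total=0
  total=11, p=0, elem=11
  total=11, p=1, elem=8
  total=15, p=2, elem=4
  total=15, p=3, elem=11

Final answer: 15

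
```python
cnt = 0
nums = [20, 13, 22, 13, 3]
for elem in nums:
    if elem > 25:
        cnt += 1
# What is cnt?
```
Trace:
  cnt=0
  cnt=0, elem=20
  cnt=0, elem=13
  cnt=0, elem=22
  cnt=0, elem=13
  cnt=0, elem=3

Final answer: 0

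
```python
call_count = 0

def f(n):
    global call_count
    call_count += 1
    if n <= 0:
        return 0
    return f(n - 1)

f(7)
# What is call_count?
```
Call trace:
f(n=7)
  f(n=6)
    f(n=5)
      f(n=4)
        f(n=3)
          f(n=2)
            f(n=1)
              f(n=0)
              -> return 0
            -> return 0
          -> return 0
        -> return 0
      -> return 0
    -> return 0
  -> return 0
-> return 0

call_count is incremented once per call. f is entered once for each n = 7, 6, 5, 4, 3, 2, 1, 0 (the n <= 0 call returns without recursing), i.e. 7 + 1 calls.
call_count = 8

Final answer: 8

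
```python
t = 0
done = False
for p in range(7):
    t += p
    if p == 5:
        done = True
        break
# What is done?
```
Trace:
  t=0
  t=0, done=False
  t=0, done=False, p=0
  t=1, done=False, p=1
  t=3, done=False, p=2
  t=6, done=False, p=3
  t=10, done=False, p=4
  t=15, done=True, p=5

Final answer: True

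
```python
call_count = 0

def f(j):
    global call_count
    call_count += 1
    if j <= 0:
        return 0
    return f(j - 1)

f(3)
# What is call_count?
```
Call trace:
f(j=3)
  f(j=2)
    f(j=1)
      f(j=0)
      -> return 0
    -> return 0
  -> return 0
-> return 0

call_count is incremented once per call. f is entered once for each j = 3, 2, 1, 0 (the j <= 0 call returns without recursing), i.e. 3 + 1 calls.
call_count = 4

Final answer: 4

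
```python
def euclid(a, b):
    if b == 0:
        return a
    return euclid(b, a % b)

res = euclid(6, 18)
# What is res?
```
Call trace:
euclid(a=6, b=18)
  euclid(a=18, b=6)
    euclid(a=6, b=0)
    -> return 6
  -> return 6
-> return 6

Final answer: 6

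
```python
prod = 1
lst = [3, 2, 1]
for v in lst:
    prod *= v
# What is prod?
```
Trace:
  prod=1
  prod=3, v=3
  prod=6, v=2
  prod=6, v=1

Final answer: 6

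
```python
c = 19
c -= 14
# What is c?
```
Trace:
  c=19
  c=5

Final answer: 5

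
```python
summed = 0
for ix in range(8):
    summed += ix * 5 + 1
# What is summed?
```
Trace:
  summed=0
  summed=1, ix=0
  summed=7, ix=1
  summed=18, ix=2
  summed=34, ix=3
  summed=55, ix=4
  summed=81, ix=5
  summed=112, ix=6
  summed=148, ix=7

Final answer: 148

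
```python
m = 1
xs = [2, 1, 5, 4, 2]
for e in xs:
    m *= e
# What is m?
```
Trace:
  m=1
  m=2, e=2
  m=2, e=1
  m=10, e=5
  m=40, e=4
  m=80, e=2

Final answer: 80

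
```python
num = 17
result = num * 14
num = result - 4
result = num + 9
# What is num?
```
Trace:
  num=17
  num=17, result=238
  num=234, result=238
  num=234, result=243

Final answer: 234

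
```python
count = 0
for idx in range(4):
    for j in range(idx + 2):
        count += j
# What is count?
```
Trace:
  count=0
  count=0, idx=0, j=0
  count=1, idx=0, j=1
  count=1, idx=1, j=0
  count=2, idx=1, j=1
  count=4, idx=1, j=2
  count=4, idx=2, j=0
  count=5, idx=2, j=1
  count=7, idx=2, j=2
  count=10, idx=2, j=3
  count=10, idx=3, j=0
  count=11, idx=3, j=1
  count=13, idx=3, j=2
  count=16, idx=3, j=3
  count=20, idx=3, j=4

Final answer: 20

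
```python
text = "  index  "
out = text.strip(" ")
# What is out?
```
Trace:
  text='  index  '
  text='  index  ', out='index'

Final answer: 'index'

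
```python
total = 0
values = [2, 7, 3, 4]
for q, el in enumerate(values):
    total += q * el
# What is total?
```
Trace:
  total=0
  total=0, q=0, el=2
  total=7, q=1, el=7
  total=13, q=2, el=3
  total=25, q=3, el=4

Final answer: 25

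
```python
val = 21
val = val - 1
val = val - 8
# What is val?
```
Trace:
  val=21
  val=20
  val=12

Final answer: 12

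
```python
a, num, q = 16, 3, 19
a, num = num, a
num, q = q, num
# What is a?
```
Trace:
  a=16, num=3, q=19
  a=3, num=16, q=19
  a=3, num=19, q=16

Final answer: 3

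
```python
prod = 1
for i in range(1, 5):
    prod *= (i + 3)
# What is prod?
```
Trace:
  prod=1
  prod=4, i=1
  prod=20, i=2
  prod=120, i=3
  prod=840, i=4

Final answer: 840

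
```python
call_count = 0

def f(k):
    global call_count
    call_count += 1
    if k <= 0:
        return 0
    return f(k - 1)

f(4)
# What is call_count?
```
Call trace:
f(k=4)
  f(k=3)
    f(k=2)
      f(k=1)
        f(k=0)
        -> return 0
      -> return 0
    -> return 0
  -> return 0
-> return 0

call_count is incremented once per call. f is entered once for each k = 4, 3, 2, 1, 0 (the k <= 0 call returns without recursing), i.e. 4 + 1 calls.
call_count = 5

Final answer: 5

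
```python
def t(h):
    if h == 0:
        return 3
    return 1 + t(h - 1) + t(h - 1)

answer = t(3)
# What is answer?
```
Call trace (a repeated sub-call is expanded the first time; later identical calls just restate its return value):
t(h=3)
  t(h=2)
    t(h=1)
      t(h=0)
      -> return 3
      t(h=0)
      -> return 3
    -> return 7
    t(h=1) -> return 7  (same call as traced above)
  -> return 15
  t(h=2) -> return 15  (same call as traced above)
-> return 31

Final answer: 31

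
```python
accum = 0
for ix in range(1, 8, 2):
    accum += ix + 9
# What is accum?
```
Trace:
  accum=0
  accum=10, ix=1
  accum=22, ix=3
  accum=36, ix=5
  accum=52, ix=7

Final answer: 52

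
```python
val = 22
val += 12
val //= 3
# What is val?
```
Trace:
  val=22
  val=34
  val=11

Final answer: 11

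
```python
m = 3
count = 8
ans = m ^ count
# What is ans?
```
Trace:
  m=3
  m=3, count=8
  m=3, count=8, ans=11

Final answer: 11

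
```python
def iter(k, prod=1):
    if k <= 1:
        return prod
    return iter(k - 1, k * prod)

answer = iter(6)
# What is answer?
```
Call trace:
iter(k=6, prod=1)
  iter(k=5, prod=6)
    iter(k=4, prod=30)
      iter(k=3, prod=120)
        iter(k=2, prod=360)
          iter(k=1, prod=720)
          -> return 720
        -> return 720
      -> return 720
    -> return 720
  -> return 720
-> return 720

Final answer: 720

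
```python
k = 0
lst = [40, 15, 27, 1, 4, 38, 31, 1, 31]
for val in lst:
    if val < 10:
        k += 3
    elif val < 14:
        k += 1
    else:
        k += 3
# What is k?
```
Trace:
  k=0
  k=3, val=40
  k=6, val=15
  k=9, val=27
  k=12, val=1
  k=15, val=4
  k=18, val=38
  k=21, val=31
  k=24, val=1
  k=27, val=31

Final answer: 27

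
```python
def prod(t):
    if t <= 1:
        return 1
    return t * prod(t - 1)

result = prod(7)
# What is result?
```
Call trace:
prod(t=7)
  prod(t=6)
    prod(t=5)
      prod(t=4)
        prod(t=3)
          prod(t=2)
            prod(t=1)
            -> return 1
          -> return 2
        -> return 6
      -> return 24
    -> return 120
  -> return 720
-> return 5040

Final answer: 5040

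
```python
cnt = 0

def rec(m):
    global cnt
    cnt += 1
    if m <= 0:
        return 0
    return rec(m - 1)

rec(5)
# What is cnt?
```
Call trace:
rec(m=5)
  rec(m=4)
    rec(m=3)
      rec(m=2)
        rec(m=1)
          rec(m=0)
          -> return 0
        -> return 0
      -> return 0
    -> return 0
  -> return 0
-> return 0

cnt is incremented once per call. rec is entered once for each m = 5, 4, 3, 2, 1, 0 (the m <= 0 call returns without recursing), i.e. 5 + 1 calls.
cnt = 6

Final answer: 6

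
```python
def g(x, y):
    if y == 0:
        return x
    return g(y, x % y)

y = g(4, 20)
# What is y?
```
Call trace:
g(x=4, y=20)
  g(x=20, y=4)
    g(x=4, y=0)
    -> return 4
  -> return 4
-> return 4

Final answer: 4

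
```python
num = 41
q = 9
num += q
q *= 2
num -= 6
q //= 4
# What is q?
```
Trace:
  num=41
  num=41, q=9
  num=50, q=9
  num=50, q=18
  num=44, q=18
  num=44, q=4

Final answer: 4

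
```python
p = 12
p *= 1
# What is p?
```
Trace:
  p=12
  p=12

Final answer: 12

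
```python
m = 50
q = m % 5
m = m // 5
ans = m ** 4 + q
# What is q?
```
Trace:
  m=50
  m=50, q=0
  m=10, q=0
  m=10, q=0, ans=10000

Final answer: 0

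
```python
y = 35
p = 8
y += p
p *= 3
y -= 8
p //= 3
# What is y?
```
Trace:
  y=35
  y=35, p=8
  y=43, p=8
  y=43, p=24
  y=35, p=24
  y=35, p=8

Final answer: 35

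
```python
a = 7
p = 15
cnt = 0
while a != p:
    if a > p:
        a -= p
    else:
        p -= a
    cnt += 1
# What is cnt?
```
Trace:
  a=7
  a=7, p=15
  a=7, p=15, cnt=0
  a=7, p=8, cnt=1
  a=7, p=1, cnt=2
  a=6, p=1, cnt=3
  a=5, p=1, cnt=4
  a=4, p=1, cnt=5
  a=3, p=1, cnt=6
  a=2, p=1, cnt=7
  a=1, p=1, cnt=8

Final answer: 8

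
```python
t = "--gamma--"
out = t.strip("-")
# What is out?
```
Trace:
  t='--gamma--'
  t='--gamma--', out='gamma'

Final answer: 'gamma'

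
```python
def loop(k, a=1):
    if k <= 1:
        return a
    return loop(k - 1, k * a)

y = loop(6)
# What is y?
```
Call trace:
loop(k=6, a=1)
  loop(k=5, a=6)
    loop(k=4, a=30)
      loop(k=3, a=120)
        loop(k=2, a=360)
          loop(k=1, a=720)
          -> return 720
        -> return 720
      -> return 720
    -> return 720
  -> return 720
-> return 720

Final answer: 720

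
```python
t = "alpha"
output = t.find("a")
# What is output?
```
Trace:
  t='alpha'
  t='alpha', output=0

Final answer: 0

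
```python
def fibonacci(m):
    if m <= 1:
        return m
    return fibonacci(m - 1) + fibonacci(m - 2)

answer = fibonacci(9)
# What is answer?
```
Call trace (a repeated sub-call is expanded the first time; later identical calls just restate its return value):
fibonacci(m=9)
  fibonacci(m=8)
    fibonacci(m=7)
      fibonacci(m=6)
        fibonacci(m=5)
          fibonacci(m=4)
            fibonacci(m=3)
              fibonacci(m=2)
                fibonacci(m=1)
                -> return 1
                fibonacci(m=0)
                -> return 0
              -> return 1
              fibonacci(m=1)
              -> return 1
            -> return 2
            fibonacci(m=2) -> return 1  (same call as traced above)
          -> return 3
          fibonacci(m=3) -> return 2  (same call as traced above)
        -> return 5
        fibonacci(m=4) -> return 3  (same call as traced above)
      -> return 8
      fibonacci(m=5) -> return 5  (same call as traced above)
    -> return 13
    fibonacci(m=6) -> return 8  (same call as traced above)
  -> return 21
  fibonacci(m=7) -> return 13  (same call as traced above)
-> return 34

Final answer: 34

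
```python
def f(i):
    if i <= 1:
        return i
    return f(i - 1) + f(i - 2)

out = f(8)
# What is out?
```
Call trace (a repeated sub-call is expanded the first time; later identical calls just restate its return value):
f(i=8)
  f(i=7)
    f(i=6)
      f(i=5)
        f(i=4)
          f(i=3)
            f(i=2)
              f(i=1)
              -> return 1
              f(i=0)
              -> return 0
            -> return 1
            f(i=1)
            -> return 1
          -> return 2
          f(i=2) -> return 1  (same call as traced above)
        -> return 3
        f(i=3) -> return 2  (same call as traced above)
      -> return 5
      f(i=4) -> return 3  (same call as traced above)
    -> return 8
    f(i=5) -> return 5  (same call as traced above)
  -> return 13
  f(i=6) -> return 8  (same call as traced above)
-> return 21

Final answer: 21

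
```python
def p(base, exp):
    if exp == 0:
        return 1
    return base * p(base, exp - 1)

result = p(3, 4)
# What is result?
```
Call trace:
p(base=3, exp=4)
  p(base=3, exp=3)
    p(base=3, exp=2)
      p(base=3, exp=1)
        p(base=3, exp=0)
        -> return 1
      -> return 3
    -> return 9
  -> return 27
-> return 81

Final answer: 81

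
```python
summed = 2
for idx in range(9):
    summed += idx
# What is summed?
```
Trace:
  summed=2
  summed=2, idx=0
  summed=3, idx=1
  summed=5, idx=2
  summed=8, idx=3
  summed=12, idx=4
  summed=17, idx=5
  summed=23, idx=6
  summed=30, idx=7
  summed=38, idx=8

Final answer: 38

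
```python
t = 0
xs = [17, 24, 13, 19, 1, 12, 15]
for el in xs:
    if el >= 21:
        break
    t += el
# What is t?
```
Trace:
  t=0
  t=17, el=17
  t=17, el=24

Final answer: 17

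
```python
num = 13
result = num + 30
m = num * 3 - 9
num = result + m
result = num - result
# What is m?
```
Trace:
  num=13
  num=13, result=43
  num=13, result=43, m=30
  num=73, result=43, m=30
  num=73, result=30, m=30

Final answer: 30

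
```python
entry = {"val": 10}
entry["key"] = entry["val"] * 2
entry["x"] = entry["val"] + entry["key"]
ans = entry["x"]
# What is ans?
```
Trace:
  entry={'val': 10}
  entry={'val': 10, 'key': 20}
  entry={'val': 10, 'key': 20, 'x': 30}
  entry={'val': 10, 'key': 20, 'x': 30}, ans=30

Final answer: 30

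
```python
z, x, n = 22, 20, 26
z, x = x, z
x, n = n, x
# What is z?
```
Trace:
  z=22, x=20, n=26
  z=20, x=22, n=26
  z=20, x=26, n=22

Final answer: 20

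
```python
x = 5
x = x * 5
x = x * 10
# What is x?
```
Trace:
  x=5
  x=25
  x=250

Final answer: 250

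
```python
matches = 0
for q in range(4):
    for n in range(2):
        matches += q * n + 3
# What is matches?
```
Trace:
  matches=0
  matches=3, q=0, n=0
  matches=6, q=0, n=1
  matches=9, q=1, n=0
  matches=13, q=1, n=1
  matches=16, q=2, n=0
  matches=21, q=2, n=1
  matches=24, q=3, n=0
  matches=30, q=3, n=1

Final answer: 30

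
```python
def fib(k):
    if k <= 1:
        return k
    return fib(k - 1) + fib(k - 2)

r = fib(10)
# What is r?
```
Call trace (a repeated sub-call is expanded the first time; later identical calls just restate its return value):
fib(k=10)
  fib(k=9)
    fib(k=8)
      fib(k=7)
        fib(k=6)
          fib(k=5)
            fib(k=4)
              fib(k=3)
                fib(k=2)
                  fib(k=1)
                  -> return 1
                  fib(k=0)
                  -> return 0
                -> return 1
                fib(k=1)
                -> return 1
              -> return 2
              fib(k=2) -> return 1  (same call as traced above)
            -> return 3
            fib(k=3) -> return 2  (same call as traced above)
          -> return 5
          fib(k=4) -> return 3  (same call as traced above)
        -> return 8
        fib(k=5) -> return 5  (same call as traced above)
      -> return 13
      fib(k=6) -> return 8  (same call as traced above)
    -> return 21
    fib(k=7) -> return 13  (same call as traced above)
  -> return 34
  fib(k=8) -> return 21  (same call as traced above)
-> return 55

Final answer: 55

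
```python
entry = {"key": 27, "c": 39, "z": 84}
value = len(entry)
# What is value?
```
Trace:
  entry={'key': 27, 'c': 39, 'z': 84}
  entry={'key': 27, 'c': 39, 'z': 84}, value=3

Final answer: 3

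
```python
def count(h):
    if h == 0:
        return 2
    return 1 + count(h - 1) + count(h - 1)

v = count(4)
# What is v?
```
Call trace (a repeated sub-call is expanded the first time; later identical calls just restate its return value):
count(h=4)
  count(h=3)
    count(h=2)
      count(h=1)
        count(h=0)
        -> return 2
        count(h=0)
        -> return 2
      -> return 5
      count(h=1) -> return 5  (same call as traced above)
    -> return 11
    count(h=2) -> return 11  (same call as traced above)
  -> return 23
  count(h=3) -> return 23  (same call as traced above)
-> return 47

Final answer: 47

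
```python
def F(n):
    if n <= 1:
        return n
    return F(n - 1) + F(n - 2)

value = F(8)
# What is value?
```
Call trace (a repeated sub-call is expanded the first time; later identical calls just restate its return value):
F(n=8)
  F(n=7)
    F(n=6)
      F(n=5)
        F(n=4)
          F(n=3)
            F(n=2)
              F(n=1)
              -> return 1
              F(n=0)
              -> return 0
            -> return 1
            F(n=1)
            -> return 1
          -> return 2
          F(n=2) -> return 1  (same call as traced above)
        -> return 3
        F(n=3) -> return 2  (same call as traced above)
      -> return 5
      F(n=4) -> return 3  (same call as traced above)
    -> return 8
    F(n=5) -> return 5  (same call as traced above)
  -> return 13
  F(n=6) -> return 8  (same call as traced above)
-> return 21

Final answer: 21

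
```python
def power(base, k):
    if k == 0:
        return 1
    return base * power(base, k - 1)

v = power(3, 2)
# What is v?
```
Call trace:
power(base=3, k=2)
  power(base=3, k=1)
    power(base=3, k=0)
    -> return 1
  -> return 3
-> return 9

Final answer: 9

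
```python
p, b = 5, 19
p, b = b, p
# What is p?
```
Trace:
  p=5, b=19
  p=19, b=5

Final answer: 19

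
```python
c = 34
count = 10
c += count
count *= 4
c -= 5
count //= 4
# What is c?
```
Trace:
  c=34
  c=34, count=10
  c=44, count=10
  c=44, count=40
  c=39, count=40
  c=39, count=10

Final answer: 39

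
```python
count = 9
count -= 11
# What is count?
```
Trace:
  count=9
  count=-2

Final answer: -2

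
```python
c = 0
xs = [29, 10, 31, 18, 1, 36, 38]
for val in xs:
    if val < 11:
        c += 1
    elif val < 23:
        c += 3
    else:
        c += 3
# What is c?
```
Trace:
  c=0
  c=3, val=29
  c=4, val=10
  c=7, val=31
  c=10, val=18
  c=11, val=1
  c=14, val=36
  c=17, val=38

Final answer: 17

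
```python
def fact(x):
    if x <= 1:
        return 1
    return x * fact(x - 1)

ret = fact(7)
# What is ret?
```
Call trace:
fact(x=7)
  fact(x=6)
    fact(x=5)
      fact(x=4)
        fact(x=3)
          fact(x=2)
            fact(x=1)
            -> return 1
          -> return 2
        -> return 6
      -> return 24
    -> return 120
  -> return 720
-> return 5040

Final answer: 5040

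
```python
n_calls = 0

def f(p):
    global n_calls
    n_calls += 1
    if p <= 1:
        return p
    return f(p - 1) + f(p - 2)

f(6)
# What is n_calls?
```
Call trace (a repeated sub-call is expanded the first time; later identical calls just restate its return value):
f(p=6)
  f(p=5)
    f(p=4)
      f(p=3)
        f(p=2)
          f(p=1)
          -> return 1
          f(p=0)
          -> return 0
        -> return 1
        f(p=1)
        -> return 1
      -> return 2
      f(p=2) -> return 1  (same call as traced above)
    -> return 3
    f(p=3) -> return 2  (same call as traced above)
  -> return 5
  f(p=4) -> return 3  (same call as traced above)
-> return 8

n_calls is incremented once per call, so count the calls in each subtree. Let C(p) = number of calls made by f(p).
C(0) = C(1) = 1 (base case, no recursion); C(p) = 1 + C(p - 1) + C(p - 2) otherwise.
C(2) = 1 + C(1) + C(0) = 1 + 1 + 1 = 3
C(3) = 1 + C(2) + C(1) = 1 + 3 + 1 = 5
C(4) = 1 + C(3) + C(2) = 1 + 5 + 3 = 9
C(5) = 1 + C(4) + C(3) = 1 + 9 + 5 = 15
C(6) = 1 + C(5) + C(4) = 1 + 15 + 9 = 25
n_calls = C(6) = 25

Final answer: 25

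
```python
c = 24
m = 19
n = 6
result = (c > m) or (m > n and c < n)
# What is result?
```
Trace:
  c=24
  c=24, m=19
  c=24, m=19, n=6
  c=24, m=19, n=6, result=True

Final answer: True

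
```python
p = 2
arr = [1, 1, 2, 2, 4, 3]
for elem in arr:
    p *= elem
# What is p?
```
Trace:
  p=2
  p=2, elem=1
  p=2, elem=1
  p=4, elem=2
  p=8, elem=2
  p=32, elem=4
  p=96, elem=3

Final answer: 96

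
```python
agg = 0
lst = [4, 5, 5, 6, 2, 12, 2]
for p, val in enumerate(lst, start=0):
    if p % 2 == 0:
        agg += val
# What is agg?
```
Trace:
  agg=0
  agg=4, p=0, val=4
  agg=4, p=1, val=5
  agg=9, p=2, val=5
  agg=9, p=3, val=6
  agg=11, p=4, val=2
  agg=11, p=5, val=12
  agg=13, p=6, val=2

Final answer: 13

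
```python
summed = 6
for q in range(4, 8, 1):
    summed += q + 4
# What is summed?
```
Trace:
  summed=6
  summed=14, q=4
  summed=23, q=5
  summed=33, q=6
  summed=44, q=7

Final answer: 44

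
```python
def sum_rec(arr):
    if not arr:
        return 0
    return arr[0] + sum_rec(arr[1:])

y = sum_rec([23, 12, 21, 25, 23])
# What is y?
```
Call trace:
sum_rec(arr=[23, 12, 21, 25, 23])
  sum_rec(arr=[12, 21, 25, 23])
    sum_rec(arr=[21, 25, 23])
      sum_rec(arr=[25, 23])
        sum_rec(arr=[23])
          sum_rec(arr=[])
          -> return 0
        -> return 23
      -> return 48
    -> return 69
  -> return 81
-> return 104

Final answer: 104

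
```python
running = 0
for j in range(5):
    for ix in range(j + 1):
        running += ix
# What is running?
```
Trace:
  running=0
  running=0, j=0, ix=0
  running=0, j=1, ix=0
  running=1, j=1, ix=1
  running=1, j=2, ix=0
  running=2, j=2, ix=1
  running=4, j=2, ix=2
  running=4, j=3, ix=0
  running=5, j=3, ix=1
  running=7, j=3, ix=2
  running=10, j=3, ix=3
  running=10, j=4, ix=0
  running=11, j=4, ix=1
  running=13, j=4, ix=2
  running=16, j=4, ix=3
  running=20, j=4, ix=4

Final answer: 20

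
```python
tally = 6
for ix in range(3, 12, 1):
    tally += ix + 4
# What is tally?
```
Trace:
  tally=6
  tally=13, ix=3
  tally=21, ix=4
  tally=30, ix=5
  tally=40, ix=6
  tally=51, ix=7
  tally=63, ix=8
  tally=76, ix=9
  tally=90, ix=10
  tally=105, ix=11

Final answer: 105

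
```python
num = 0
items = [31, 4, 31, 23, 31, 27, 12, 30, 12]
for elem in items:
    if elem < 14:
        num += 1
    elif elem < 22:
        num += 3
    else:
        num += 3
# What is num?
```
Trace:
  num=0
  num=3, elem=31
  num=4, elem=4
  num=7, elem=31
  num=10, elem=23
  num=13, elem=31
  num=16, elem=27
  num=17, elem=12
  num=20, elem=30
  num=21, elem=12

Final answer: 21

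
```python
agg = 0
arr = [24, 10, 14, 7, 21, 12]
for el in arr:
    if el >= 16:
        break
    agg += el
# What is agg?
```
Trace:
  agg=0
  agg=0, el=24

Final answer: 0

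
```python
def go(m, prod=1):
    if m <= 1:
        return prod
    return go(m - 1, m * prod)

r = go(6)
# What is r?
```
Call trace:
go(m=6, prod=1)
  go(m=5, prod=6)
    go(m=4, prod=30)
      go(m=3, prod=120)
        go(m=2, prod=360)
          go(m=1, prod=720)
          -> return 720
        -> return 720
      -> return 720
    -> return 720
  -> return 720
-> return 720

Final answer: 720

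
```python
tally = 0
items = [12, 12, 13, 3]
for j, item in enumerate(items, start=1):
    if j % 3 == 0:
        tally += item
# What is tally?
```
Trace:
  tally=0
  tally=0, j=1, item=12
  tally=0, j=2, item=12
  tally=13, j=3, item=13
  tally=13, j=4, item=3

Final answer: 13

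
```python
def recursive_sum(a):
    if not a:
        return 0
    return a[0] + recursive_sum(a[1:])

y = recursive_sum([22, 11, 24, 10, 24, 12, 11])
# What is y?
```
Call trace:
recursive_sum(a=[22, 11, 24, 10, 24, 12, 11])
  recursive_sum(a=[11, 24, 10, 24, 12, 11])
    recursive_sum(a=[24, 10, 24, 12, 11])
      recursive_sum(a=[10, 24, 12, 11])
        recursive_sum(a=[24, 12, 11])
          recursive_sum(a=[12, 11])
            recursive_sum(a=[11])
              recursive_sum(a=[])
              -> return 0
            -> return 11
          -> return 23
        -> return 47
      -> return 57
    -> return 81
  -> return 92
-> return 114

Final answer: 114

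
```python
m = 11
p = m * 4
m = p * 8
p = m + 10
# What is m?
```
Trace:
  m=11
  m=11, p=44
  m=352, p=44
  m=352, p=362

Final answer: 352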